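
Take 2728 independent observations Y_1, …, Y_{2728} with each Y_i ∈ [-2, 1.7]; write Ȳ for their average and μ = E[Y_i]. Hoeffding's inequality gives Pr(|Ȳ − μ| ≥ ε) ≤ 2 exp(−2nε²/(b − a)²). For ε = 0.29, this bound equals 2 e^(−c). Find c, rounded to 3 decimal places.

33.517

c = 2nε²/(b − a)² = 2·2728·0.29² / 3.7² = 33.5171.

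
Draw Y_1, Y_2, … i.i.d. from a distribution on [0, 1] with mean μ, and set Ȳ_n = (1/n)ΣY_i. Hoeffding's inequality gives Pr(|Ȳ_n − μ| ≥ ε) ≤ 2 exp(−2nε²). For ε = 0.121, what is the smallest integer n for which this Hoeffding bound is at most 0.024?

152

Require 2·exp(−2nε²) ≤ 0.024, i.e. 2nε² ≥ ln(2/0.024) = 4.422849.
So n ≥ 4.422849 / (2·0.121²) = 151.043.
The smallest integer n is 152.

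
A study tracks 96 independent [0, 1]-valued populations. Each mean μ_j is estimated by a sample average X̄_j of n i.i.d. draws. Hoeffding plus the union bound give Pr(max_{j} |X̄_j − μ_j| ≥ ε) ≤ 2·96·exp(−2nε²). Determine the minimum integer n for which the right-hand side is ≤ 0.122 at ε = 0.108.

Need 2·96·exp(−2nε²) ≤ 0.122, i.e. exp(−2nε²) ≤ 0.122/192.
So 2nε² ≥ ln(192/0.122) = 7.361230.
Hence n ≥ 7.361230/(2·0.108²) = 315.553.
The smallest integer n is 316.

316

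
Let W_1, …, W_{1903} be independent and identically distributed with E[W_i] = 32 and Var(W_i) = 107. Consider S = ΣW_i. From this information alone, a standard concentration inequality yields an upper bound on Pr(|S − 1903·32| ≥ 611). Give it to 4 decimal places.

With mean and variance of each term known, Chebyshev's inequality bounds the deviation of the sum (or sample mean).
Var(S) = n·Var(W_i) = 1903·107 = 203621.
Chebyshev: Pr(|S − 1903·32| ≥ 611) ≤ Var(S)/611² = 203621/373321 = 0.5454.

0.5454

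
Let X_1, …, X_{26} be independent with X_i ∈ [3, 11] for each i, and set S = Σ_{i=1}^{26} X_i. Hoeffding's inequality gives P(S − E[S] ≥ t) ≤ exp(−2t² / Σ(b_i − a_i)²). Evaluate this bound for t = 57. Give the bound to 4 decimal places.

0.0201

Σ(b_i − a_i)² = 26·(8)² = 1664.
Exponent = 2·57²/1664 = 3.9050.
Bound = exp(−3.9050) = 0.02014.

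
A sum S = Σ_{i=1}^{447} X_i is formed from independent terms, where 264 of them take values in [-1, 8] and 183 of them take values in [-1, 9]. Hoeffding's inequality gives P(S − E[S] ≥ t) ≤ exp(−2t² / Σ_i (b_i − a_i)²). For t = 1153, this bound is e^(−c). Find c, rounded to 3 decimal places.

Σ(b_i − a_i)² = 264·9² + 183·10² = 39684.
c = 2t² / 39684 = 2·1153² / 39684 = 66.9997.

67.000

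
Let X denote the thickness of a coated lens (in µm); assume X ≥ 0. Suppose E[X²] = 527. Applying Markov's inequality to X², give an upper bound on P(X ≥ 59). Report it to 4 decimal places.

Since X ≥ 0, the event {X ≥ 59} is the same as {X² ≥ 3481}.
Markov's inequality applied to X² gives P(X² ≥ 3481) ≤ E[X²]/3481 = 527/3481 = 0.1514.

0.1514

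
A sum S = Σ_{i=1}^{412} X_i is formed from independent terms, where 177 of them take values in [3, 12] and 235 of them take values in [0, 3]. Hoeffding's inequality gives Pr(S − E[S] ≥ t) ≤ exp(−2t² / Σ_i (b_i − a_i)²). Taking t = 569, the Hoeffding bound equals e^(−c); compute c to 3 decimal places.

39.358

Σ(b_i − a_i)² = 177·9² + 235·3² = 16452.
c = 2t² / 16452 = 2·569² / 16452 = 39.3583.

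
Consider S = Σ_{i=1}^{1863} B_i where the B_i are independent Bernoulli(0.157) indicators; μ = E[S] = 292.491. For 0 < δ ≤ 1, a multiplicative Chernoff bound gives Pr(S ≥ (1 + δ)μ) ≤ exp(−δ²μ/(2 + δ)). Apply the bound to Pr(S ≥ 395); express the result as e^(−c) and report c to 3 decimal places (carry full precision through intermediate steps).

15.285

Write 395 = (1 + δ)μ, so δ = 395/292.491 − 1 = 0.3504689…
Then the exponent is δ²μ/(2 + δ) = (395 − μ)² / (μ·(2 + δ)) = 15.284702.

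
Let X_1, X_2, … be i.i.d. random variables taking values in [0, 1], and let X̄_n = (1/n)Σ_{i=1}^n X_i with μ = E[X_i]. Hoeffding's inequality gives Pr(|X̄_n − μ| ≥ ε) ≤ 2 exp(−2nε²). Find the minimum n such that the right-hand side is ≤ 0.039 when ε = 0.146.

Require 2·exp(−2nε²) ≤ 0.039, i.e. 2nε² ≥ ln(2/0.039) = 3.937341.
So n ≥ 3.937341 / (2·0.146²) = 92.356.
The smallest integer n is 93.

93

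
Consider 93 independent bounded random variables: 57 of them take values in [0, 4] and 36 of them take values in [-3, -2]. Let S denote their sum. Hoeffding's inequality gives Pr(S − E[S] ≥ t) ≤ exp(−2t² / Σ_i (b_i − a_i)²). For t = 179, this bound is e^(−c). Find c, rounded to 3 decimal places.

67.597

Σ(b_i − a_i)² = 57·4² + 36·1² = 948.
c = 2t² / 948 = 2·179² / 948 = 67.5970.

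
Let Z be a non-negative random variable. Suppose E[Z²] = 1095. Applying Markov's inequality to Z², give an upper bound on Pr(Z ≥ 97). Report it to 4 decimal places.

Since Z ≥ 0, the event {Z ≥ 97} is the same as {Z² ≥ 9409}.
Markov's inequality applied to Z² gives Pr(Z² ≥ 9409) ≤ E[Z²]/9409 = 1095/9409 = 0.1164.

0.1164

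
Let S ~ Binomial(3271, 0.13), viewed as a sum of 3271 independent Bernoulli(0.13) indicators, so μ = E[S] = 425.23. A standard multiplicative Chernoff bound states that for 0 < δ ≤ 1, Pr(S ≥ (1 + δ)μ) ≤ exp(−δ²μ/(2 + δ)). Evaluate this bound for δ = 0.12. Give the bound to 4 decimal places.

0.0557

Exponent = δ²μ/(2 + δ) = 0.12²·425.23/2.12 = 2.8884.
Bound = exp(−2.8884) = 0.05567.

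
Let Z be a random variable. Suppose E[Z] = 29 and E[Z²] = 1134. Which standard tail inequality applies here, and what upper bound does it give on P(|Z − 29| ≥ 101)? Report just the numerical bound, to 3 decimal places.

The first two moments determine the variance, so Chebyshev's inequality is the sharpest standard bound available.
Var(Z) = E[Z²] − (E[Z])² = 1134 − 841 = 293.
Chebyshev's inequality: P(|Z − μ| ≥ t) ≤ Var(Z)/t² = 293/10201 = 0.0287.

0.029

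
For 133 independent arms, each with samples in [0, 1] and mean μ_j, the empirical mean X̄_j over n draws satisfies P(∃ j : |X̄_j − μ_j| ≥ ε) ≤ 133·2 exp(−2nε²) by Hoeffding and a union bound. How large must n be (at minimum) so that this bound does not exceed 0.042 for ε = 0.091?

Need 2·133·exp(−2nε²) ≤ 0.042, i.e. exp(−2nε²) ≤ 0.042/266.
So 2nε² ≥ ln(266/0.042) = 8.753582.
Hence n ≥ 8.753582/(2·0.091²) = 528.534.
The smallest integer n is 529.

529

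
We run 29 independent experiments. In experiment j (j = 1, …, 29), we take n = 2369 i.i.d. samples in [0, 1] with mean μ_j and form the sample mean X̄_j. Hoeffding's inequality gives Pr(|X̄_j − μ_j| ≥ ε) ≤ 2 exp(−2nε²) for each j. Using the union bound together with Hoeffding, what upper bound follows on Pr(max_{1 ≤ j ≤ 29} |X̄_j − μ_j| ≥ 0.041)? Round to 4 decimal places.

Per-experiment Hoeffding bound: 2·exp(−2·2369·0.041²) = 2·exp(−7.96458) = 0.00069512.
Union bound over 29 events: 29·0.00069512 = 0.02016.

0.0202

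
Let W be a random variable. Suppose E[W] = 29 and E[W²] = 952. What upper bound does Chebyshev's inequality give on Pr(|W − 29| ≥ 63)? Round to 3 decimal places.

0.028

Var(W) = E[W²] − (E[W])² = 952 − 841 = 111.
Chebyshev's inequality: Pr(|W − μ| ≥ t) ≤ Var(W)/t² = 111/3969 = 0.0280.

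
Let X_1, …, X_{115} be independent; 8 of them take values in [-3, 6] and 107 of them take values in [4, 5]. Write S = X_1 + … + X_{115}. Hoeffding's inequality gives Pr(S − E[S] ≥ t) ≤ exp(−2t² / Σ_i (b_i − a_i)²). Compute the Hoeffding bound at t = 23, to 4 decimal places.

Σ(b_i − a_i)² = 8·9² + 107·1² = 755.
Exponent = 2·23² / 755 = 1.40132.
Bound = exp(−1.40132) = 0.24627.

0.2463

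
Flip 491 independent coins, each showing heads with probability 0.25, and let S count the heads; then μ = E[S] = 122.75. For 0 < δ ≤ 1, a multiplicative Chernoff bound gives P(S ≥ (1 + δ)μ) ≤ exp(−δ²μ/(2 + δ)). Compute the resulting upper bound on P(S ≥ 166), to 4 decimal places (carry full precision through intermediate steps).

Write 166 = (1 + δ)μ, so δ = 166/122.75 − 1 = 0.3523422…
Then the exponent is δ²μ/(2 + δ) = (166 − μ)² / (μ·(2 + δ)) = 6.478139.
Bound = exp(−6.478139) = 0.00154.

0.0015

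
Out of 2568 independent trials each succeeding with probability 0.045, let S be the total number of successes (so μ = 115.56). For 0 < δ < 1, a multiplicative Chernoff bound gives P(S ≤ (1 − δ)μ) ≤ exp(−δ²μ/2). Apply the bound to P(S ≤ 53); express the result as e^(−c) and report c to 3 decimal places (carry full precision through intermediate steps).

Write 53 = (1 − δ)μ, so δ = 1 − 53/115.56 = 0.5413638…
Then the exponent is δ²μ/2 = (μ − 53)²/(2μ) = 16.933859.

16.934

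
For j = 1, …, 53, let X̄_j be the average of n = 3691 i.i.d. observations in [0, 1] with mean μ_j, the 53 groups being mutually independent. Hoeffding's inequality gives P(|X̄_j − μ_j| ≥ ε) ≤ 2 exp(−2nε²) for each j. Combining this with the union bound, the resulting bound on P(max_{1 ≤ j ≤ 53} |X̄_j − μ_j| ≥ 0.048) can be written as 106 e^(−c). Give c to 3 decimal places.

Union bound over the 53 events: P(max_{1 ≤ j ≤ 53} |X̄_j − μ_j| ≥ 0.048) ≤ 53·2·exp(−2nε²) = 106 exp(−2·3691·0.048²).
So c = 2·3691·0.048² = 17.0081.

17.008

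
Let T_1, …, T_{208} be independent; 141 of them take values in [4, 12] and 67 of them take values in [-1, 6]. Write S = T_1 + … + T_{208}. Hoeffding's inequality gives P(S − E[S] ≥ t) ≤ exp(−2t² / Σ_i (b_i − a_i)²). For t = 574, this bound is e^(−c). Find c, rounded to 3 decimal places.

Σ(b_i − a_i)² = 141·8² + 67·7² = 12307.
c = 2t² / 12307 = 2·574² / 12307 = 53.5429.

53.543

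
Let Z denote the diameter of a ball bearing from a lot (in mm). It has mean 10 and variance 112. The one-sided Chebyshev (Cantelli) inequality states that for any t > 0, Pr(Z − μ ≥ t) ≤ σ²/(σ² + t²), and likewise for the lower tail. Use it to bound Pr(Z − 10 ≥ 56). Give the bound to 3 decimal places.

Here σ² = 112 and t = 56, so σ² + t² = 3248.
Cantelli's bound: 112/3248 = 0.0345.

0.034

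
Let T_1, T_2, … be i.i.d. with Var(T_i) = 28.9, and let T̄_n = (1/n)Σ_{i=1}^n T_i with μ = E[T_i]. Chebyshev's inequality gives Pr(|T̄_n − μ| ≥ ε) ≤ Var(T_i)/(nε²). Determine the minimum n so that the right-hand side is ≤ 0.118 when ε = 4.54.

Require 28.9/(n·4.54²) ≤ 0.118, i.e. n ≥ 28.9/(0.118·4.54²) = 11.882.
The smallest integer n is 12.

12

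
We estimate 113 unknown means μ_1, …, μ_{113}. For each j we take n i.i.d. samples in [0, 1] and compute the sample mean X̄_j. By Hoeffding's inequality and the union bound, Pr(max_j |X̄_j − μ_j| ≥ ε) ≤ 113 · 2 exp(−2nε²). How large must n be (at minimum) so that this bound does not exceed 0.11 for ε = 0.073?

Need 2·113·exp(−2nε²) ≤ 0.11, i.e. exp(−2nε²) ≤ 0.11/226.
So 2nε² ≥ ln(226/0.11) = 7.627810.
Hence n ≥ 7.627810/(2·0.073²) = 715.689.
The smallest integer n is 716.

716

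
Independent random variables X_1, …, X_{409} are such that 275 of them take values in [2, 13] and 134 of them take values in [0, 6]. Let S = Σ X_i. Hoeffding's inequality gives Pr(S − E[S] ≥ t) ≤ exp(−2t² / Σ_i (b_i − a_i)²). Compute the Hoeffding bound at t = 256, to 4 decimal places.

0.0321

Σ(b_i − a_i)² = 275·11² + 134·6² = 38099.
Exponent = 2·256² / 38099 = 3.44030.
Bound = exp(−3.44030) = 0.03206.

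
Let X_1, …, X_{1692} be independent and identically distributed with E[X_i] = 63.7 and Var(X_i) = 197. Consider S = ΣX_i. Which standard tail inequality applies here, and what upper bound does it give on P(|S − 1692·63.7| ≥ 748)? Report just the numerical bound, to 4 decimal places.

0.5957

With mean and variance of each term known, Chebyshev's inequality bounds the deviation of the sum (or sample mean).
Var(S) = n·Var(X_i) = 1692·197 = 333324.
Chebyshev: P(|S − 1692·63.7| ≥ 748) ≤ Var(S)/748² = 333324/559504 = 0.5957.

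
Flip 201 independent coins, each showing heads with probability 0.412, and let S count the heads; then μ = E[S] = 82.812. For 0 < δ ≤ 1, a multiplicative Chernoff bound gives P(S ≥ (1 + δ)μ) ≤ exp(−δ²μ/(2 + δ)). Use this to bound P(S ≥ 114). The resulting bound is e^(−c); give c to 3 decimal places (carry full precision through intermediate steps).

4.942

Write 114 = (1 + δ)μ, so δ = 114/82.812 − 1 = 0.3766121…
Then the exponent is δ²μ/(2 + δ) = (114 − μ)² / (μ·(2 + δ)) = 4.942236.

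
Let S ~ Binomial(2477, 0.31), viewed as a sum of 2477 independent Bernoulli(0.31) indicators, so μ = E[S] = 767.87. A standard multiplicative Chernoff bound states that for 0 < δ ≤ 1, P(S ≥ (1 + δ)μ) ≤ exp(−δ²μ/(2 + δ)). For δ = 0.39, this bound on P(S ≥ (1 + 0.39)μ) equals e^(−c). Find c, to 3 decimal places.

48.867

c = δ²μ/(2 + δ) = 0.39²·767.87/(2 + 0.39) = 48.8674.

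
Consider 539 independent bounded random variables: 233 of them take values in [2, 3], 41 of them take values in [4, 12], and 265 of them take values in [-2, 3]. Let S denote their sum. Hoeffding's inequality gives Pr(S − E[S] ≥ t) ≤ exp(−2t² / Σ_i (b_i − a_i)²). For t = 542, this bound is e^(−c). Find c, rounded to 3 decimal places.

61.962

Σ(b_i − a_i)² = 233·1² + 41·8² + 265·5² = 9482.
c = 2t² / 9482 = 2·542² / 9482 = 61.9625.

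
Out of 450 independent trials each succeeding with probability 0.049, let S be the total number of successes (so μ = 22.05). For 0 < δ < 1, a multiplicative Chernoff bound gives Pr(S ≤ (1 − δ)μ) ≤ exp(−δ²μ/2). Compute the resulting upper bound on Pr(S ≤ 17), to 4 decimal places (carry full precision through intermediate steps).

Write 17 = (1 − δ)μ, so δ = 1 − 17/22.05 = 0.2290249…
Then the exponent is δ²μ/2 = (μ − 17)²/(2μ) = 0.578288.
Bound = exp(−0.578288) = 0.56086.

0.5609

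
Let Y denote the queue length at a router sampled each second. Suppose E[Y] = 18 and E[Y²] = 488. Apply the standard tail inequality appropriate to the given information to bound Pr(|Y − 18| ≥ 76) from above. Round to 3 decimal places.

0.028

The first two moments determine the variance, so Chebyshev's inequality is the sharpest standard bound available.
Var(Y) = E[Y²] − (E[Y])² = 488 − 324 = 164.
Chebyshev's inequality: Pr(|Y − μ| ≥ t) ≤ Var(Y)/t² = 164/5776 = 0.0284.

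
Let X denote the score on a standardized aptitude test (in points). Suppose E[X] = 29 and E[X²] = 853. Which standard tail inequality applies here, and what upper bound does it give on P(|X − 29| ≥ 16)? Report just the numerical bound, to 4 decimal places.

The first two moments determine the variance, so Chebyshev's inequality is the sharpest standard bound available.
Var(X) = E[X²] − (E[X])² = 853 − 841 = 12.
Chebyshev's inequality: P(|X − μ| ≥ t) ≤ Var(X)/t² = 12/256 = 0.0469.

0.0469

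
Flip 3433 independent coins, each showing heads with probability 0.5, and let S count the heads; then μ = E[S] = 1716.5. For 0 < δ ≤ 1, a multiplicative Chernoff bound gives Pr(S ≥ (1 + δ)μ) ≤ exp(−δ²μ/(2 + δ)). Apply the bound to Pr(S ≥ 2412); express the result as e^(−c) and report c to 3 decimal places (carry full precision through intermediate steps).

Write 2412 = (1 + δ)μ, so δ = 2412/1716.5 − 1 = 0.405185…
Then the exponent is δ²μ/(2 + δ) = (2412 − μ)² / (μ·(2 + δ)) = 117.166101.

117.166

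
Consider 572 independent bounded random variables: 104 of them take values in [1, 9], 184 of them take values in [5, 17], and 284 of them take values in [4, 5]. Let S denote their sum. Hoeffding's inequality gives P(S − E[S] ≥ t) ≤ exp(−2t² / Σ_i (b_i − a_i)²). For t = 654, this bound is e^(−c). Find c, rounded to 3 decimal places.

25.584

Σ(b_i − a_i)² = 104·8² + 184·12² + 284·1² = 33436.
c = 2t² / 33436 = 2·654² / 33436 = 25.5842.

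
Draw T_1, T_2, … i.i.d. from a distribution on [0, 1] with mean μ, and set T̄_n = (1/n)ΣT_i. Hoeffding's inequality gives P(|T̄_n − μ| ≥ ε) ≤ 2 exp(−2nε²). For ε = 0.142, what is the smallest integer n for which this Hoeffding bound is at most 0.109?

73

Require 2·exp(−2nε²) ≤ 0.109, i.e. 2nε² ≥ ln(2/0.109) = 2.909555.
So n ≥ 2.909555 / (2·0.142²) = 72.147.
The smallest integer n is 73.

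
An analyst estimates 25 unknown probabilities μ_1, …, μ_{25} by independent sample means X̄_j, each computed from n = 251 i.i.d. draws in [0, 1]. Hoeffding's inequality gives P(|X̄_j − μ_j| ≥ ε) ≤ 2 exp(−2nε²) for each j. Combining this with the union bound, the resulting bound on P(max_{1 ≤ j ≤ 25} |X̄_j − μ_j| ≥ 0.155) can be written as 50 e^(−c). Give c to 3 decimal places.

Union bound over the 25 events: P(max_{1 ≤ j ≤ 25} |X̄_j − μ_j| ≥ 0.155) ≤ 25·2·exp(−2nε²) = 50 exp(−2·251·0.155²).
So c = 2·251·0.155² = 12.0605.

12.061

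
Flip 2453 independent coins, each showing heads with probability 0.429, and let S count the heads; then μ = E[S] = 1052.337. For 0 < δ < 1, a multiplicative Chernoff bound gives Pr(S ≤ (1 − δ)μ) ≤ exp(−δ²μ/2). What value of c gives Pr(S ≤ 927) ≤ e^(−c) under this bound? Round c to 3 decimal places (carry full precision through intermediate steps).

Write 927 = (1 − δ)μ, so δ = 1 − 927/1052.337 = 0.1191035…
Then the exponent is δ²μ/2 = (μ − 927)²/(2μ) = 7.464037.

7.464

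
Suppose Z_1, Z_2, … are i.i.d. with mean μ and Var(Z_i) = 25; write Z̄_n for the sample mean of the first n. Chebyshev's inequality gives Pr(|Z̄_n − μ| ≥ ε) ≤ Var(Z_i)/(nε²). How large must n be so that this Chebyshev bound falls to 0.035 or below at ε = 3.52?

58

Require 25/(n·3.52²) ≤ 0.035, i.e. n ≥ 25/(0.035·3.52²) = 57.648.
The smallest integer n is 58.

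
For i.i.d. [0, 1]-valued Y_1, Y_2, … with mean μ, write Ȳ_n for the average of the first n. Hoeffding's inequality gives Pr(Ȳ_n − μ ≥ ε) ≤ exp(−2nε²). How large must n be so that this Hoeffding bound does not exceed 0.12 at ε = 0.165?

Require exp(−2nε²) ≤ 0.12, i.e. 2nε² ≥ ln(1/0.12) = 2.120264.
So n ≥ 2.120264 / (2·0.165²) = 38.940.
The smallest integer n is 39.

39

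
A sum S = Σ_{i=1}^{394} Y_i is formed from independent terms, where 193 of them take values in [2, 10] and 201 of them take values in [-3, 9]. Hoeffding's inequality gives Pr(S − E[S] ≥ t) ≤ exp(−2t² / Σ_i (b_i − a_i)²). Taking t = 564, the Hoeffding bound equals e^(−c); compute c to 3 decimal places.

15.406

Σ(b_i − a_i)² = 193·8² + 201·12² = 41296.
c = 2t² / 41296 = 2·564² / 41296 = 15.4057.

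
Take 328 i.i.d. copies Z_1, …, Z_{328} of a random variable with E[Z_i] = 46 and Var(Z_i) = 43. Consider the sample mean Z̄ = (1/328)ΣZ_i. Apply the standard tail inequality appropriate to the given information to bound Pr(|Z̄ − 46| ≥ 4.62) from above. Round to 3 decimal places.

0.006

With mean and variance of each term known, Chebyshev's inequality bounds the deviation of the sum (or sample mean).
Var(Z̄) = Var(Z_i)/n = 43/328 = 0.1311.
Chebyshev: Pr(|Z̄ − 46| ≥ 4.62) ≤ Var(Z̄)/(4.62)² = 43/(328·4.62²) = 0.0061.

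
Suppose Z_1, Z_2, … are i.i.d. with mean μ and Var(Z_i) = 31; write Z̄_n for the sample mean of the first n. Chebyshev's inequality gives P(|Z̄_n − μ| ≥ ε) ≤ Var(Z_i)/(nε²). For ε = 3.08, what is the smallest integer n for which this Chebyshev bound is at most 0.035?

Require 31/(n·3.08²) ≤ 0.035, i.e. n ≥ 31/(0.035·3.08²) = 93.367.
The smallest integer n is 94.

94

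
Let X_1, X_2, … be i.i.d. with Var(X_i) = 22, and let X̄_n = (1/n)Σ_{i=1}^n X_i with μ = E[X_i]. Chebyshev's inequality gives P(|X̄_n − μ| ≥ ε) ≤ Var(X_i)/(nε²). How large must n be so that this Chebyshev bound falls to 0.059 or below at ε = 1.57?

152

Require 22/(n·1.57²) ≤ 0.059, i.e. n ≥ 22/(0.059·1.57²) = 151.276.
The smallest integer n is 152.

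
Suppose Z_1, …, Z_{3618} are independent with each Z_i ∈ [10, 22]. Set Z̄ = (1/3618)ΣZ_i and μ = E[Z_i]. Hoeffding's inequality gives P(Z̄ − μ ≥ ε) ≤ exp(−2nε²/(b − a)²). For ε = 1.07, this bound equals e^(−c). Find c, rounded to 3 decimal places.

57.531

c = 2nε²/(b − a)² = 2·3618·1.07² / 12² = 57.5312.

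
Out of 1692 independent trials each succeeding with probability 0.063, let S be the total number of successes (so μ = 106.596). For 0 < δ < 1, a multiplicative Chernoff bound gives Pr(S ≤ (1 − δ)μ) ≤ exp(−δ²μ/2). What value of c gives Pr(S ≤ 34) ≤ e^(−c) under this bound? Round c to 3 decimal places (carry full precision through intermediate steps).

24.720

Write 34 = (1 − δ)μ, so δ = 1 − 34/106.596 = 0.6810387…
Then the exponent is δ²μ/2 = (μ − 34)²/(2μ) = 24.720342.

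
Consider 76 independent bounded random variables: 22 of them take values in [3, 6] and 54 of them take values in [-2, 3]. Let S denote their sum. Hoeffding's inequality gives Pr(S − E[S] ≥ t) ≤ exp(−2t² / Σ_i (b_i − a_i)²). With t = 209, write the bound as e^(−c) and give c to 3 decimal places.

56.435

Σ(b_i − a_i)² = 22·3² + 54·5² = 1548.
c = 2t² / 1548 = 2·209² / 1548 = 56.4354.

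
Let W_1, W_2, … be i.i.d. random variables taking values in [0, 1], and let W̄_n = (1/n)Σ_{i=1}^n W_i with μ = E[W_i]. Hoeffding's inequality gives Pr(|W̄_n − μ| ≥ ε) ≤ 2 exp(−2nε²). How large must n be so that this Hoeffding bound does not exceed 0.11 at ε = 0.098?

Require 2·exp(−2nε²) ≤ 0.11, i.e. 2nε² ≥ ln(2/0.11) = 2.900422.
So n ≥ 2.900422 / (2·0.098²) = 151.001.
The smallest integer n is 152.

152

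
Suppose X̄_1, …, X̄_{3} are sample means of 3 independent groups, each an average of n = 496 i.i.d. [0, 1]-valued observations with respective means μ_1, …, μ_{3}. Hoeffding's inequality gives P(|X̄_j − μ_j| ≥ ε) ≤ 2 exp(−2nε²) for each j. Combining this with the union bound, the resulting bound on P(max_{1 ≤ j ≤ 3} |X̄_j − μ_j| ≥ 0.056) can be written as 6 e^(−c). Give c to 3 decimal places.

3.111

Union bound over the 3 events: P(max_{1 ≤ j ≤ 3} |X̄_j − μ_j| ≥ 0.056) ≤ 3·2·exp(−2nε²) = 6 exp(−2·496·0.056²).
So c = 2·496·0.056² = 3.1109.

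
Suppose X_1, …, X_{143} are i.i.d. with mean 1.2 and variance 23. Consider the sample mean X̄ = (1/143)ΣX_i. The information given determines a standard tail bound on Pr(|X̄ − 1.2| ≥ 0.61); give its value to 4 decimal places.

With mean and variance of each term known, Chebyshev's inequality bounds the deviation of the sum (or sample mean).
Var(X̄) = Var(X_i)/n = 23/143 = 0.16084.
Chebyshev: Pr(|X̄ − 1.2| ≥ 0.61) ≤ Var(X̄)/(0.61)² = 23/(143·0.61²) = 0.4322.

0.4322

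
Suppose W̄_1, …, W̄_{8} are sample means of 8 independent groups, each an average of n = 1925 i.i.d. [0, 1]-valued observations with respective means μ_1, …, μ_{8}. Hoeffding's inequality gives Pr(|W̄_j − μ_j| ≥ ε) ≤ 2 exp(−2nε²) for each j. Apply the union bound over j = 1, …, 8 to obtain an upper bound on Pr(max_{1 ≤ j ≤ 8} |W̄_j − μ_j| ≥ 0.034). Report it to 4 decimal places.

0.1867

Per-experiment Hoeffding bound: 2·exp(−2·1925·0.034²) = 2·exp(−4.45060) = 0.023343.
Union bound over 8 events: 8·0.023343 = 0.18674.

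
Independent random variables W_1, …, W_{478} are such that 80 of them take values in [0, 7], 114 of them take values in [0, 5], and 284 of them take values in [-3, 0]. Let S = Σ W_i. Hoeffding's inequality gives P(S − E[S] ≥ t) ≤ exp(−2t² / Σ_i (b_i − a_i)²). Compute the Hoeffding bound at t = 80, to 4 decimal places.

0.2535

Σ(b_i − a_i)² = 80·7² + 114·5² + 284·3² = 9326.
Exponent = 2·80² / 9326 = 1.37251.
Bound = exp(−1.37251) = 0.25347.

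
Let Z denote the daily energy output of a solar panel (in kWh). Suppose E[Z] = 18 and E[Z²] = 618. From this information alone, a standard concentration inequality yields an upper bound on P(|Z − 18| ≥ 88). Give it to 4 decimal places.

The first two moments determine the variance, so Chebyshev's inequality is the sharpest standard bound available.
Var(Z) = E[Z²] − (E[Z])² = 618 − 324 = 294.
Chebyshev's inequality: P(|Z − μ| ≥ t) ≤ Var(Z)/t² = 294/7744 = 0.0380.

0.0380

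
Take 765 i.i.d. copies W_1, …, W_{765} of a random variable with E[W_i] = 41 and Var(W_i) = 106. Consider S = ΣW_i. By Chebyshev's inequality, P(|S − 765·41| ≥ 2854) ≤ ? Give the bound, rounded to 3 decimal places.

Var(S) = n·Var(W_i) = 765·106 = 81090.
Chebyshev: P(|S − 765·41| ≥ 2854) ≤ Var(S)/2854² = 81090/8145316 = 0.0100.

0.010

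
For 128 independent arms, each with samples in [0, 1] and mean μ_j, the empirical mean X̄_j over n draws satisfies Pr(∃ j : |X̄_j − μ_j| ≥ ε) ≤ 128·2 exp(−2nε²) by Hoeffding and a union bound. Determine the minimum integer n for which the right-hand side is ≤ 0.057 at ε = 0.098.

438

Need 2·128·exp(−2nε²) ≤ 0.057, i.e. exp(−2nε²) ≤ 0.057/256.
So 2nε² ≥ ln(256/0.057) = 8.409881.
Hence n ≥ 8.409881/(2·0.098²) = 437.832.
The smallest integer n is 438.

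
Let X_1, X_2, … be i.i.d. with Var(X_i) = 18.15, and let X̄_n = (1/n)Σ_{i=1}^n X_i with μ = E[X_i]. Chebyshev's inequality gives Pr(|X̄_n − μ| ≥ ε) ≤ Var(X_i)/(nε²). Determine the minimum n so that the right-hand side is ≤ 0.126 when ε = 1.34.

Require 18.15/(n·1.34²) ≤ 0.126, i.e. n ≥ 18.15/(0.126·1.34²) = 80.223.
The smallest integer n is 81.

81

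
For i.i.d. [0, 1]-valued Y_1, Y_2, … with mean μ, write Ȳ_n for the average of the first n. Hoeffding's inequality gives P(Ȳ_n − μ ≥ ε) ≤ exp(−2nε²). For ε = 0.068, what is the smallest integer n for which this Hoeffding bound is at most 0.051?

Require exp(−2nε²) ≤ 0.051, i.e. 2nε² ≥ ln(1/0.051) = 2.975930.
So n ≥ 2.975930 / (2·0.068²) = 321.792.
The smallest integer n is 322.

322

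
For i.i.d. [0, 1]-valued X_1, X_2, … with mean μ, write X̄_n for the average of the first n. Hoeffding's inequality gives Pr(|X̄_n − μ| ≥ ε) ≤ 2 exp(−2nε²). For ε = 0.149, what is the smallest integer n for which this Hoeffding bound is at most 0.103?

67

Require 2·exp(−2nε²) ≤ 0.103, i.e. 2nε² ≥ ln(2/0.103) = 2.966173.
So n ≥ 2.966173 / (2·0.149²) = 66.803.
The smallest integer n is 67.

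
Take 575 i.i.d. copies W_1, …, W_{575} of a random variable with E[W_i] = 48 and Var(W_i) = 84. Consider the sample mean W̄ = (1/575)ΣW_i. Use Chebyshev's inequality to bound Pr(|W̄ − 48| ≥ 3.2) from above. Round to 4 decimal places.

0.0143

Var(W̄) = Var(W_i)/n = 84/575 = 0.14609.
Chebyshev: Pr(|W̄ − 48| ≥ 3.2) ≤ Var(W̄)/(3.2)² = 84/(575·3.2²) = 0.0143.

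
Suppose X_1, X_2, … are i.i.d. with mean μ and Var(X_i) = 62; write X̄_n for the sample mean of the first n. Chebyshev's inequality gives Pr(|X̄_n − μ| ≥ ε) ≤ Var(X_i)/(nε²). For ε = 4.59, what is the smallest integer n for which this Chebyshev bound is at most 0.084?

Require 62/(n·4.59²) ≤ 0.084, i.e. n ≥ 62/(0.084·4.59²) = 35.034.
The smallest integer n is 36.

36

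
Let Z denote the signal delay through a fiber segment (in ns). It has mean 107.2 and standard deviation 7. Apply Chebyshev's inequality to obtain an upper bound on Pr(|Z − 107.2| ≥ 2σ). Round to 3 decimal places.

0.250

Chebyshev: Pr(|Z − μ| ≥ t) ≤ Var(Z)/t².
Var(Z) = σ² = 7² = 49.
t = 2·7 = 14.
Bound = 49 / 196 = 0.2500.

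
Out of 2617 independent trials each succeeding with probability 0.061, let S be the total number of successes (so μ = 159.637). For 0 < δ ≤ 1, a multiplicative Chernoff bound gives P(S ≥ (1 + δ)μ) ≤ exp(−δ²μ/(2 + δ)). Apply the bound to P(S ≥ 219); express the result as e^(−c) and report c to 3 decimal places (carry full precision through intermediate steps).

9.307

Write 219 = (1 + δ)μ, so δ = 219/159.637 − 1 = 0.3718624…
Then the exponent is δ²μ/(2 + δ) = (219 − μ)² / (μ·(2 + δ)) = 9.306977.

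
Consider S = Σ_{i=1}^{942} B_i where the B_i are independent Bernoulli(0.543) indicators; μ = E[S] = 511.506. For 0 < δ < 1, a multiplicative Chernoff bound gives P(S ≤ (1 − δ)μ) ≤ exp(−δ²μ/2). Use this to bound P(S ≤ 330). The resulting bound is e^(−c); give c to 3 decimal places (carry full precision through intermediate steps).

Write 330 = (1 − δ)μ, so δ = 1 − 330/511.506 = 0.3548463…
Then the exponent is δ²μ/2 = (μ − 330)²/(2μ) = 32.203364.

32.203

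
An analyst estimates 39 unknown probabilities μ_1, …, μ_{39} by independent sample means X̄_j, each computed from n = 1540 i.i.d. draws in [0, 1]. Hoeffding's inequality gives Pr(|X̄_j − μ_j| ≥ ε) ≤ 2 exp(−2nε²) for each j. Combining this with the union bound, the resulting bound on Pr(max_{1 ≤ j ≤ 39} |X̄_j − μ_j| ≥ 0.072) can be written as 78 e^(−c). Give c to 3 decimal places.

15.967

Union bound over the 39 events: Pr(max_{1 ≤ j ≤ 39} |X̄_j − μ_j| ≥ 0.072) ≤ 39·2·exp(−2nε²) = 78 exp(−2·1540·0.072²).
So c = 2·1540·0.072² = 15.9667.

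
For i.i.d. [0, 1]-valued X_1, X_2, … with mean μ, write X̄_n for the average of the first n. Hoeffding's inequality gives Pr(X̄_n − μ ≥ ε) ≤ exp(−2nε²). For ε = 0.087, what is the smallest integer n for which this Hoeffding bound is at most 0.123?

Require exp(−2nε²) ≤ 0.123, i.e. 2nε² ≥ ln(1/0.123) = 2.095571.
So n ≥ 2.095571 / (2·0.087²) = 138.431.
The smallest integer n is 139.

139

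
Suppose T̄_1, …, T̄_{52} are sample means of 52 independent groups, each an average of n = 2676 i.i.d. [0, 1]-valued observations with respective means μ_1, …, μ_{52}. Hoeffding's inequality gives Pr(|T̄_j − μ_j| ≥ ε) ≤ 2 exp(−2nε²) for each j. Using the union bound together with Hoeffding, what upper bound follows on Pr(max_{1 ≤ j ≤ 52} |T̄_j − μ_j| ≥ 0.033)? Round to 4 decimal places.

Per-experiment Hoeffding bound: 2·exp(−2·2676·0.033²) = 2·exp(−5.82833) = 0.005886.
Union bound over 52 events: 52·0.005886 = 0.30607.

0.3061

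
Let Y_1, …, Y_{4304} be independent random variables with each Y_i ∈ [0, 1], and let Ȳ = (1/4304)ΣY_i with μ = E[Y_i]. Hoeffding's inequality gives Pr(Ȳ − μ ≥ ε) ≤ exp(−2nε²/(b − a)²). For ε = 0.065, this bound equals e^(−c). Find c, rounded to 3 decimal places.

c = 2nε²/(b − a)² = 2·4304·0.065² / 1² = 36.3688.

36.369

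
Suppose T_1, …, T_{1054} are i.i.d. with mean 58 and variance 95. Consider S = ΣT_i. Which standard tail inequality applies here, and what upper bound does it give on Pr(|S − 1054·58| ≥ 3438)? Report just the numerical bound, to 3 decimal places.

With mean and variance of each term known, Chebyshev's inequality bounds the deviation of the sum (or sample mean).
Var(S) = n·Var(T_i) = 1054·95 = 100130.
Chebyshev: Pr(|S − 1054·58| ≥ 3438) ≤ Var(S)/3438² = 100130/11819844 = 0.0085.

0.008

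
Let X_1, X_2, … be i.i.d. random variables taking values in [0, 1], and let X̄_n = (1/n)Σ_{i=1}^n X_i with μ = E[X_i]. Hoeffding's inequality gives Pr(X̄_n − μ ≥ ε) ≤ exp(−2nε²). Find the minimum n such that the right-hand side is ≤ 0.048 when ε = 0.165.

Require exp(−2nε²) ≤ 0.048, i.e. 2nε² ≥ ln(1/0.048) = 3.036554.
So n ≥ 3.036554 / (2·0.165²) = 55.768.
The smallest integer n is 56.

56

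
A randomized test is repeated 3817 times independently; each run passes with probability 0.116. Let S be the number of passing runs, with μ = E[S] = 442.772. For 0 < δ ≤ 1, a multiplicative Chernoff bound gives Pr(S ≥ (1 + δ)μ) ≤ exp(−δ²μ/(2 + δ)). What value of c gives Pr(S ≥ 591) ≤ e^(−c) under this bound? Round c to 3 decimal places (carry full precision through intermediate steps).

21.254

Write 591 = (1 + δ)μ, so δ = 591/442.772 − 1 = 0.3347727…
Then the exponent is δ²μ/(2 + δ) = (591 − μ)² / (μ·(2 + δ)) = 21.253758.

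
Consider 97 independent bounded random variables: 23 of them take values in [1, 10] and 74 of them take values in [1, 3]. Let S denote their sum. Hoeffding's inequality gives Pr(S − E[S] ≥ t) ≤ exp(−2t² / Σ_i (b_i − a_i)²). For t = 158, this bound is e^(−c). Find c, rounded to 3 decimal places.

Σ(b_i − a_i)² = 23·9² + 74·2² = 2159.
c = 2t² / 2159 = 2·158² / 2159 = 23.1255.

23.126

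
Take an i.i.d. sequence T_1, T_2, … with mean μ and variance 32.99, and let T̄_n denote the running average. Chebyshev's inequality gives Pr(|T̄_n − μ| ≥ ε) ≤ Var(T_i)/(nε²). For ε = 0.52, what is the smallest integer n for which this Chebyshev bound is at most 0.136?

898

Require 32.99/(n·0.52²) ≤ 0.136, i.e. n ≥ 32.99/(0.136·0.52²) = 897.091.
The smallest integer n is 898.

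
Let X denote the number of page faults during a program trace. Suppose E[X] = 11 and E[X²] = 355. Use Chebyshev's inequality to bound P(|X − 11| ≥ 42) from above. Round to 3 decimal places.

0.133

Var(X) = E[X²] − (E[X])² = 355 − 121 = 234.
Chebyshev's inequality: P(|X − μ| ≥ t) ≤ Var(X)/t² = 234/1764 = 0.1327.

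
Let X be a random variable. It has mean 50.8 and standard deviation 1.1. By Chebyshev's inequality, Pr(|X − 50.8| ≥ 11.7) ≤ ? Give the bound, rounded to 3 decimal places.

0.009

Chebyshev: Pr(|X − μ| ≥ t) ≤ Var(X)/t².
Var(X) = σ² = 1.1² = 1.21.
Bound = 1.21 / 136.89 = 0.0088.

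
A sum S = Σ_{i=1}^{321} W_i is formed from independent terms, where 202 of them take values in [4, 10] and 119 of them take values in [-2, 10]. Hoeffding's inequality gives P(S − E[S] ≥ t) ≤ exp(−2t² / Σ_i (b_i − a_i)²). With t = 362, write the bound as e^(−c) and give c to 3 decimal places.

10.738

Σ(b_i − a_i)² = 202·6² + 119·12² = 24408.
c = 2t² / 24408 = 2·362² / 24408 = 10.7378.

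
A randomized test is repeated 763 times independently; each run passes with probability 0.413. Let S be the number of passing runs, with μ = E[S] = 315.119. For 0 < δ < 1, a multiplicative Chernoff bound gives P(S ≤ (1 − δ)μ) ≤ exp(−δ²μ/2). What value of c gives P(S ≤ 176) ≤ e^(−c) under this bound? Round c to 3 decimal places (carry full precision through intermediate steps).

Write 176 = (1 − δ)μ, so δ = 1 − 176/315.119 = 0.4414808…
Then the exponent is δ²μ/2 = (μ − 176)²/(2μ) = 30.709186.

30.709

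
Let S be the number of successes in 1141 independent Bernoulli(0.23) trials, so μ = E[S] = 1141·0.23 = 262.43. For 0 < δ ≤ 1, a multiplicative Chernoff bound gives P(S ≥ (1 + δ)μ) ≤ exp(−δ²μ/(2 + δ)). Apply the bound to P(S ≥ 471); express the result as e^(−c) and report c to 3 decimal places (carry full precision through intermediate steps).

59.312

Write 471 = (1 + δ)μ, so δ = 471/262.43 − 1 = 0.7947643…
Then the exponent is δ²μ/(2 + δ) = (471 − μ)² / (μ·(2 + δ)) = 59.312334.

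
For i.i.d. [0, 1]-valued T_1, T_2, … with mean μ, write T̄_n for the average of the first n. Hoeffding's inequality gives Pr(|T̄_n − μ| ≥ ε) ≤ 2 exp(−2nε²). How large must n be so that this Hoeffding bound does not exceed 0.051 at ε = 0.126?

116

Require 2·exp(−2nε²) ≤ 0.051, i.e. 2nε² ≥ ln(2/0.051) = 3.669077.
So n ≥ 3.669077 / (2·0.126²) = 115.554.
The smallest integer n is 116.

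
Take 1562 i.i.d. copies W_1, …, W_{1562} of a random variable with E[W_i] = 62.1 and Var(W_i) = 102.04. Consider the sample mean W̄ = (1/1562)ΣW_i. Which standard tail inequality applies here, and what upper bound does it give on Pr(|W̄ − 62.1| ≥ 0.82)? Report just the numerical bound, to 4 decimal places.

With mean and variance of each term known, Chebyshev's inequality bounds the deviation of the sum (or sample mean).
Var(W̄) = Var(W_i)/n = 102.04/1562 = 0.065327.
Chebyshev: Pr(|W̄ − 62.1| ≥ 0.82) ≤ Var(W̄)/(0.82)² = 102.04/(1562·0.82²) = 0.0972.

0.0972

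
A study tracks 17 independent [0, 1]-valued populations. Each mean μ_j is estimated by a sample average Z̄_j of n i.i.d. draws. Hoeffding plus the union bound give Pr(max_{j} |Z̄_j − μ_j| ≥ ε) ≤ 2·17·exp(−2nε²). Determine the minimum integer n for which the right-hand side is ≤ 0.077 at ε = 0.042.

1727

Need 2·17·exp(−2nε²) ≤ 0.077, i.e. exp(−2nε²) ≤ 0.077/34.
So 2nε² ≥ ln(34/0.077) = 6.090310.
Hence n ≥ 6.090310/(2·0.042²) = 1726.278.
The smallest integer n is 1727.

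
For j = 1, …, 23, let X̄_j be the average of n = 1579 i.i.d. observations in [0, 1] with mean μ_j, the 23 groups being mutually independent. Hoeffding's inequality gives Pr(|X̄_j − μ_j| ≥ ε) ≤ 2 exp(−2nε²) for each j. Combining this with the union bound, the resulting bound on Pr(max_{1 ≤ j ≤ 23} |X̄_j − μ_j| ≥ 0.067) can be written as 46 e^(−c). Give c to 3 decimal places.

Union bound over the 23 events: Pr(max_{1 ≤ j ≤ 23} |X̄_j − μ_j| ≥ 0.067) ≤ 23·2·exp(−2nε²) = 46 exp(−2·1579·0.067²).
So c = 2·1579·0.067² = 14.1763.

14.176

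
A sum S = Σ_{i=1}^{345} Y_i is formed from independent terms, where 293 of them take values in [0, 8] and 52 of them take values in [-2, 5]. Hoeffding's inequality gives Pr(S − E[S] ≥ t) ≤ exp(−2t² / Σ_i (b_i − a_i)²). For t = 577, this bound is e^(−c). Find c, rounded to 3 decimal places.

31.261

Σ(b_i − a_i)² = 293·8² + 52·7² = 21300.
c = 2t² / 21300 = 2·577² / 21300 = 31.2609.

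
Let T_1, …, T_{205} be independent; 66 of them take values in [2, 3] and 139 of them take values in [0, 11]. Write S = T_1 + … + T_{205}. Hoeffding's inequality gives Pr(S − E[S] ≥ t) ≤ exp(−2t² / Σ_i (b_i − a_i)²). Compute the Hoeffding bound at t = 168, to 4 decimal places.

0.0353

Σ(b_i − a_i)² = 66·1² + 139·11² = 16885.
Exponent = 2·168² / 16885 = 3.34309.
Bound = exp(−3.34309) = 0.03533.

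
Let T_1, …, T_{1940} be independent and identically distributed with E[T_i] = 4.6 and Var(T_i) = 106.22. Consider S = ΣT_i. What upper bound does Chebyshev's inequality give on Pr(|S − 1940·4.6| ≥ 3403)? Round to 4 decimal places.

0.0178

Var(S) = n·Var(T_i) = 1940·106.22 = 206066.8.
Chebyshev: Pr(|S − 1940·4.6| ≥ 3403) ≤ Var(S)/3403² = 206066.8/11580409 = 0.0178.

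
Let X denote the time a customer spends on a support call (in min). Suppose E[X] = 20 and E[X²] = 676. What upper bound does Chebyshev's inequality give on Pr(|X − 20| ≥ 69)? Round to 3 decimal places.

0.058

Var(X) = E[X²] − (E[X])² = 676 − 400 = 276.
Chebyshev's inequality: Pr(|X − μ| ≥ t) ≤ Var(X)/t² = 276/4761 = 0.0580.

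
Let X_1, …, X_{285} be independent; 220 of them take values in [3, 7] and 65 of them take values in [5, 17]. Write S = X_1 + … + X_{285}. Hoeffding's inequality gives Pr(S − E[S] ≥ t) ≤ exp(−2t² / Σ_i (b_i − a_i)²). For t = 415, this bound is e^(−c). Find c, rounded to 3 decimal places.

Σ(b_i − a_i)² = 220·4² + 65·12² = 12880.
c = 2t² / 12880 = 2·415² / 12880 = 26.7430.

26.743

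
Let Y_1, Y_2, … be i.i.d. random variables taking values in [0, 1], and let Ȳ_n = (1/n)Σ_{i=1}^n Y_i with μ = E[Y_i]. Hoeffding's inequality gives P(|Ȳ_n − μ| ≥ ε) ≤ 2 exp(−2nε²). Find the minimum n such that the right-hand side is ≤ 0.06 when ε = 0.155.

73

Require 2·exp(−2nε²) ≤ 0.06, i.e. 2nε² ≥ ln(2/0.06) = 3.506558.
So n ≥ 3.506558 / (2·0.155²) = 72.977.
The smallest integer n is 73.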